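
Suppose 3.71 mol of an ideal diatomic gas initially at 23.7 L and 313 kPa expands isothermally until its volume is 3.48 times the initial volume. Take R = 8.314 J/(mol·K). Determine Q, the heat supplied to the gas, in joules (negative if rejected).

T₁ = P₁V₁/(nR) = 313×23.7/(3.71×8.314) = 240 K.
Isothermal: T stays 240 K; PV = const ⇒ V₂ = 82.5 L, P₂ = 89.9 kPa.
ΔU = 0 (ideal gas, T constant).
W = nRT ln(V₂/V₁) = 3.71×8.314×240×ln(3.48) = 9250 J.
Q = ΔU + W = 9250 J.

9250 J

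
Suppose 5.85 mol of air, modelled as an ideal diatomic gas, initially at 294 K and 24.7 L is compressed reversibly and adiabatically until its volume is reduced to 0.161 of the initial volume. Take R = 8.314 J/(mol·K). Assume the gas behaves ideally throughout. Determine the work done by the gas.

-38500 J

P₁ = nRT₁/V₁ = 5.85×8.314×294/24.7 = 579 kPa.
Adiabatic: TV^(γ−1) = const ⇒ T₂ = 294×(6.21)^0.400 = 610 K; PV^γ = const ⇒ P₂ = 7470 kPa.
ΔU = nCvΔT = 5.85×20.8×(610−294) = 38500 J.
Q = 0 for an adiabatic process, so W = −ΔU = -38500 J.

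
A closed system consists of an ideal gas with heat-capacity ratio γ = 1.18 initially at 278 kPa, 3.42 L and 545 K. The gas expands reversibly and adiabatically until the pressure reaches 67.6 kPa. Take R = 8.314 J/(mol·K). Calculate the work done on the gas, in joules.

-1020 J

n = P₁V₁/(RT₁) = 278×3.42/(8.314×545) = 0.210 mol.
Adiabatic: T₂/T₁ = (P₂/P₁)^((γ−1)/γ) ⇒ T₂ = 545×(0.243)^0.153 = 439 K; V₂ = 11.3 L.
ΔU = nCvΔT = 0.210×46.2×(439−545) = -1020 J.
Q = 0 for an adiabatic process, so W = −ΔU = 1020 J.
Work done on the gas = −W_by = -1020 J.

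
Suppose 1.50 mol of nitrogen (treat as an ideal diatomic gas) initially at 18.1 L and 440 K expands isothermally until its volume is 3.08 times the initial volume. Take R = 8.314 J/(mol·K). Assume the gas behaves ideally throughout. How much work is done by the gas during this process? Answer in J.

6170 J

P₁ = nRT₁/V₁ = 1.50×8.314×440/18.1 = 303 kPa.
Isothermal: T stays 440 K; PV = const ⇒ V₂ = 55.7 L, P₂ = 98.4 kPa.
W = nRT ln(V₂/V₁) = 1.50×8.314×440×ln(3.08) = 6170 J.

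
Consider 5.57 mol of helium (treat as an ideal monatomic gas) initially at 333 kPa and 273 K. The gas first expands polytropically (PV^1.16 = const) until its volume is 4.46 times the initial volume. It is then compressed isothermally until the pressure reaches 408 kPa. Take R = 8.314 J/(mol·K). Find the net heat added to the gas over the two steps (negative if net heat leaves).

V₁ = nRT₁/P₁ = 5.57×8.314×273/333 = 38.0 L.
Step 1 — Polytropic n=1.16: T₂ = T₁(V₁/V₂)^(n−1) = 273×(0.224)^0.16 = 215 K; P₂ = P₁(V₁/V₂)^n = 58.8 kPa.
W = (P₁V₁−P₂V₂)/(n−1) = (333×38.0−58.8×169)/0.16 = 16800 J.
ΔU = nCvΔT = 5.57×12.5×(215−273) = -4030 J.
Q = ΔU + W = 12800 J.
State after step 1: P = 58.8 kPa, V = 169 L, T = 215 K.
Step 2 — Isothermal: T stays 215 K; PV = const ⇒ V₂ = 24.4 L, P₂ = 408 kPa.
ΔU = 0 (ideal gas, T constant).
W = nRT ln(V₂/V₁) = 5.57×8.314×215×ln(0.144) = -19300 J.
Q = ΔU + W = -19300 J.
Net over both steps: W = -2470 J, Q = -6510 J, ΔU = -4030 J.

-6510 J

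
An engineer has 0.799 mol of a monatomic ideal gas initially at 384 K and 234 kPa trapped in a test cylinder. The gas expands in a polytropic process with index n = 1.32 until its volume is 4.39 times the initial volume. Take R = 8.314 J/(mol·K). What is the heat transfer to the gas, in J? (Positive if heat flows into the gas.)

1560 J

V₁ = nRT₁/P₁ = 0.799×8.314×384/234 = 10.9 L.
Polytropic n=1.32: T₂ = T₁(V₁/V₂)^(n−1) = 384×(0.228)^0.32 = 239 K; P₂ = P₁(V₁/V₂)^n = 33.2 kPa.
W = (P₁V₁−P₂V₂)/(n−1) = (234×10.9−33.2×47.9)/0.32 = 3010 J.
ΔU = nCvΔT = 0.799×12.5×(239−384) = -1440 J.
Q = ΔU + W = 1560 J.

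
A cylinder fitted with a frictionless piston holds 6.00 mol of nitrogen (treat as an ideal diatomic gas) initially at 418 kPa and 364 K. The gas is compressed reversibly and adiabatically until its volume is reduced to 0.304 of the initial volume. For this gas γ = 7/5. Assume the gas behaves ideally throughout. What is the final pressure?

V₁ = nRT₁/P₁ = 6.00×8.314×364/418 = 43.4 L.
Adiabatic: TV^(γ−1) = const ⇒ T₂ = 364×(3.29)^0.400 = 586 K; PV^γ = const ⇒ P₂ = 2210 kPa.

2210 kPa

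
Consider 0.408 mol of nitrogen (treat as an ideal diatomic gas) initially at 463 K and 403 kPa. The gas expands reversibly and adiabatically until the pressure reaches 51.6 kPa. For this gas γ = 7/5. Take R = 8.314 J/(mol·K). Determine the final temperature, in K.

257 K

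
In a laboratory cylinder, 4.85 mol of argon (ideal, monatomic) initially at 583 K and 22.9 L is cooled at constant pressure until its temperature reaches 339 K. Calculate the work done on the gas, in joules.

P₁ = nRT₁/V₁ = 4.85×8.314×583/22.9 = 1030 kPa.
Isobaric: P stays 1030 kPa; V/T = const ⇒ T₂ = 339 K, V₂ = 13.3 L.
W = PΔV = 1030×(13.3−22.9) kPa·L = -9840 J.
Work done on the gas = −W_by = 9840 J.

9840 J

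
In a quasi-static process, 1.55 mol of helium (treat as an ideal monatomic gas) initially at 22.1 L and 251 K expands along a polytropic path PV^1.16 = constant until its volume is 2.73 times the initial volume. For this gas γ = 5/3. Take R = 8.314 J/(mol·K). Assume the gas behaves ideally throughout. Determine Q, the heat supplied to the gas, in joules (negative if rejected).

P₁ = nRT₁/V₁ = 1.55×8.314×251/22.1 = 146 kPa.
Polytropic n=1.16: T₂ = T₁(V₁/V₂)^(n−1) = 251×(0.366)^0.16 = 214 K; P₂ = P₁(V₁/V₂)^n = 45.7 kPa.
W = (P₁V₁−P₂V₂)/(n−1) = (146×22.1−45.7×60.3)/0.16 = 3000 J.
ΔU = nCvΔT = 1.55×12.5×(214−251) = -720 J.
Q = ΔU + W = 2280 J.

2280 J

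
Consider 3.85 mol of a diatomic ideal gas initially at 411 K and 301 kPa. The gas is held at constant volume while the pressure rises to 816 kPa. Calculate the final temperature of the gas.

V₁ = nRT₁/P₁ = 3.85×8.314×411/301 = 43.7 L.
Isochoric: V stays 43.7 L; P/T = const ⇒ T₂ = 1110 K, P₂ = 816 kPa.

1110 K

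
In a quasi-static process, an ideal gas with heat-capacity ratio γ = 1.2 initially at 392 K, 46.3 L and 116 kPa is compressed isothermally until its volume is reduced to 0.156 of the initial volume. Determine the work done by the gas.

n = P₁V₁/(RT₁) = 116×46.3/(8.314×392) = 1.65 mol.
Isothermal: T stays 392 K; PV = const ⇒ V₂ = 7.22 L, P₂ = 744 kPa.
W = nRT ln(V₂/V₁) = 1.65×8.314×392×ln(0.156) = -9980 J.

-9980 J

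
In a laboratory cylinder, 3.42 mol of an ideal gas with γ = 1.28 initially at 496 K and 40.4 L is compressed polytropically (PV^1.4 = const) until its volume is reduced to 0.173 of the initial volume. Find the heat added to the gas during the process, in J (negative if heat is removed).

15400 J

P₁ = nRT₁/V₁ = 3.42×8.314×496/40.4 = 349 kPa.
Polytropic n=1.4: T₂ = T₁(V₁/V₂)^(n−1) = 496×(5.78)^0.40 = 1000 K; P₂ = P₁(V₁/V₂)^n = 4070 kPa.
W = (P₁V₁−P₂V₂)/(n−1) = (349×40.4−4070×6.99)/0.40 = -35900 J.
ΔU = nCvΔT = 3.42×29.7×(1000−496) = 51200 J.
Q = ΔU + W = 15400 J.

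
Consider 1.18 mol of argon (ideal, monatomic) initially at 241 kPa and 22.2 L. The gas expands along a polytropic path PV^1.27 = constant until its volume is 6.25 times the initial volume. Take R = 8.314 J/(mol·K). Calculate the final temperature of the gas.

332 K

T₁ = P₁V₁/(nR) = 241×22.2/(1.18×8.314) = 545 K.
Polytropic n=1.27: T₂ = T₁(V₁/V₂)^(n−1) = 545×(0.160)^0.27 = 332 K; P₂ = P₁(V₁/V₂)^n = 23.5 kPa.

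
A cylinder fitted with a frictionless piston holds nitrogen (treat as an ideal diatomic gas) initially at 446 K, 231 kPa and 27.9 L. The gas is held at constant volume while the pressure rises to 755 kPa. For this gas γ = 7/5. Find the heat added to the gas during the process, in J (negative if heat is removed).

n = P₁V₁/(RT₁) = 231×27.9/(8.314×446) = 1.74 mol.
Isochoric: V stays 27.9 L; P/T = const ⇒ T₂ = 1460 K, P₂ = 755 kPa.
W = 0 (no volume change).
ΔU = nCvΔT = 1.74×20.8×(1460−446) = 36500 J.
Q = ΔU = 36500 J.

36500 J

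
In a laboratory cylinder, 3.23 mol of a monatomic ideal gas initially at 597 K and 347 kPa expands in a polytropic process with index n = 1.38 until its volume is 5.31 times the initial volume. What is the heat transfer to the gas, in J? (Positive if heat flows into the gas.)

V₁ = nRT₁/P₁ = 3.23×8.314×597/347 = 46.2 L.
Polytropic n=1.38: T₂ = T₁(V₁/V₂)^(n−1) = 597×(0.188)^0.38 = 317 K; P₂ = P₁(V₁/V₂)^n = 34.6 kPa.
W = (P₁V₁−P₂V₂)/(n−1) = (347×46.2−34.6×245)/0.38 = 19800 J.
ΔU = nCvΔT = 3.23×12.5×(317−597) = -11300 J.
Q = ΔU + W = 8520 J.

8520 J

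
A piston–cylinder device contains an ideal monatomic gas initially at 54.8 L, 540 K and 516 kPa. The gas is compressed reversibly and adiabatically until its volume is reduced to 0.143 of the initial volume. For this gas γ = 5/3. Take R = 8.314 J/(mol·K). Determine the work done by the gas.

n = P₁V₁/(RT₁) = 516×54.8/(8.314×540) = 6.30 mol.
Adiabatic: TV^(γ−1) = const ⇒ T₂ = 540×(6.99)^0.667 = 1970 K; PV^γ = const ⇒ P₂ = 13200 kPa.
ΔU = nCvΔT = 6.30×12.5×(1970−540) = 113000 J.
Q = 0 for an adiabatic process, so W = −ΔU = -113000 J.

-113000 J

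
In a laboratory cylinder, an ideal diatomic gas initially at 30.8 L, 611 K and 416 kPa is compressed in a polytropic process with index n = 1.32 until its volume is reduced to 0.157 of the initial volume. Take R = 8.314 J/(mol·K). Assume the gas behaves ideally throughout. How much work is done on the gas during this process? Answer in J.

32400 J

n = P₁V₁/(RT₁) = 416×30.8/(8.314×611) = 2.52 mol.
Polytropic n=1.32: T₂ = T₁(V₁/V₂)^(n−1) = 611×(6.37)^0.32 = 1100 K; P₂ = P₁(V₁/V₂)^n = 4790 kPa.
W = (P₁V₁−P₂V₂)/(n−1) = (416×30.8−4790×4.84)/0.32 = -32400 J.
Work done on the gas = −W_by = 32400 J.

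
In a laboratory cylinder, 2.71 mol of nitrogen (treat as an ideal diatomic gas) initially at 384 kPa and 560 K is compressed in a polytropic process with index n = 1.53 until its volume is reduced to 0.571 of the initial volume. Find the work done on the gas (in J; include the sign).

V₁ = nRT₁/P₁ = 2.71×8.314×560/384 = 32.9 L.
Polytropic n=1.53: T₂ = T₁(V₁/V₂)^(n−1) = 560×(1.75)^0.53 = 754 K; P₂ = P₁(V₁/V₂)^n = 905 kPa.
W = (P₁V₁−P₂V₂)/(n−1) = (384×32.9−905×18.8)/0.53 = -8230 J.
Work done on the gas = −W_by = 8230 J.

8230 J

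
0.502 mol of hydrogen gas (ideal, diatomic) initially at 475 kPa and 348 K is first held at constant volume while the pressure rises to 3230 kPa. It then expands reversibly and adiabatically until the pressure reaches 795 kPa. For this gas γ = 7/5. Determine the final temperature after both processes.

V₁ = nRT₁/P₁ = 0.502×8.314×348/475 = 3.06 L.
Step 1 — Isochoric: V stays 3.06 L; P/T = const ⇒ T₂ = 2370 K, P₂ = 3230 kPa.
W = 0 (no volume change).
ΔU = nCvΔT = 0.502×20.8×(2370−348) = 21100 J.
Q = ΔU = 21100 J.
State after step 1: P = 3230 kPa, V = 3.06 L, T = 2370 K.
Step 2 — Adiabatic: T₂/T₁ = (P₂/P₁)^((γ−1)/γ) ⇒ T₂ = 2370×(0.246)^0.286 = 1590 K; V₂ = 8.32 L.
ΔU = nCvΔT = 0.502×20.8×(1590−2370) = -8150 J.
Q = 0 for an adiabatic process, so W = −ΔU = 8150 J.
Net over both steps: W = 8150 J, Q = 21100 J, ΔU = 12900 J.

1590 K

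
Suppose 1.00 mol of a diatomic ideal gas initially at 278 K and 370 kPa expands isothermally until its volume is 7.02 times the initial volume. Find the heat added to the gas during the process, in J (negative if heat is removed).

4500 J

V₁ = nRT₁/P₁ = 1.00×8.314×278/370 = 6.25 L.
Isothermal: T stays 278 K; PV = const ⇒ V₂ = 43.9 L, P₂ = 52.7 kPa.
ΔU = 0 (ideal gas, T constant).
W = nRT ln(V₂/V₁) = 1.00×8.314×278×ln(7.02) = 4500 J.
Q = ΔU + W = 4500 J.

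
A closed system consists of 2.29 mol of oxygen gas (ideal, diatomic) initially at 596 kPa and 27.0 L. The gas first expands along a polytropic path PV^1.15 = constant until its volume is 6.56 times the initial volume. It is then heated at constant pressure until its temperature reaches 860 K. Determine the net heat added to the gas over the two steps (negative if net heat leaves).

31300 J

T₁ = P₁V₁/(nR) = 596×27.0/(2.29×8.314) = 845 K.
Step 1 — Polytropic n=1.15: T₂ = T₁(V₁/V₂)^(n−1) = 845×(0.152)^0.15 = 637 K; P₂ = P₁(V₁/V₂)^n = 68.5 kPa.
W = (P₁V₁−P₂V₂)/(n−1) = (596×27.0−68.5×177)/0.15 = 26400 J.
ΔU = nCvΔT = 2.29×20.8×(637−845) = -9890 J.
Q = ΔU + W = 16500 J.
State after step 1: P = 68.5 kPa, V = 177 L, T = 637 K.
Step 2 — Isobaric: P stays 68.5 kPa; V/T = const ⇒ T₂ = 860 K, V₂ = 239 L.
W = PΔV = 68.5×(239−177) kPa·L = 4240 J.
ΔU = nCvΔT = 2.29×20.8×(860−637) = 10600 J.
Q = ΔU + W = nCpΔT = 14800 J.
Net over both steps: W = 30600 J, Q = 31300 J, ΔU = 704 J.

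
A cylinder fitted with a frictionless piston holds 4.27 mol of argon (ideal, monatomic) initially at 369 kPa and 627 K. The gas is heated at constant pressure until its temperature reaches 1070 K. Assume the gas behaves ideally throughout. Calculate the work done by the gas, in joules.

V₁ = nRT₁/P₁ = 4.27×8.314×627/369 = 60.3 L.
Isobaric: P stays 369 kPa; V/T = const ⇒ T₂ = 1070 K, V₂ = 103 L.
W = PΔV = 369×(103−60.3) kPa·L = 15700 J.

15700 J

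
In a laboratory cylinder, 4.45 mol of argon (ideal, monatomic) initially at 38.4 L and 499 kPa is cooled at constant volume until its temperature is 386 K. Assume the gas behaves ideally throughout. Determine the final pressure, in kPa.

372 kPa

T₁ = P₁V₁/(nR) = 499×38.4/(4.45×8.314) = 518 K.
Isochoric: V stays 38.4 L; P/T = const ⇒ T₂ = 386 K, P₂ = 372 kPa.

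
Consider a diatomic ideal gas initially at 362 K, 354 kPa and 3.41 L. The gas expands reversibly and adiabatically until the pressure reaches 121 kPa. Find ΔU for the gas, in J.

-797 J

n = P₁V₁/(RT₁) = 354×3.41/(8.314×362) = 0.401 mol.
Adiabatic: T₂/T₁ = (P₂/P₁)^((γ−1)/γ) ⇒ T₂ = 362×(0.342)^0.286 = 266 K; V₂ = 7.34 L.
For an ideal gas ΔU = nCvΔT with Cv = (5/2)R = 20.8 J/(mol·K).
ΔU = 0.401×20.8×(266−362) = -797 J.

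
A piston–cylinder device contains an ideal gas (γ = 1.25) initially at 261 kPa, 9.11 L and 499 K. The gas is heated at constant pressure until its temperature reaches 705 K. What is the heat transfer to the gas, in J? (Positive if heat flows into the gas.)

n = P₁V₁/(RT₁) = 261×9.11/(8.314×499) = 0.573 mol.
Isobaric: P stays 261 kPa; V/T = const ⇒ T₂ = 705 K, V₂ = 12.9 L.
W = PΔV = 261×(12.9−9.11) kPa·L = 982 J.
ΔU = nCvΔT = 0.573×33.3×(705−499) = 3930 J.
Q = ΔU + W = nCpΔT = 4910 J.

4910 J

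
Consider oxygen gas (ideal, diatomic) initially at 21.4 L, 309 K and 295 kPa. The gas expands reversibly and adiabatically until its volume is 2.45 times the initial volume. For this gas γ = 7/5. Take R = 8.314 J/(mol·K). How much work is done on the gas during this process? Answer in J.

n = P₁V₁/(RT₁) = 295×21.4/(8.314×309) = 2.46 mol.
Adiabatic: TV^(γ−1) = const ⇒ T₂ = 309×(0.408)^0.400 = 216 K; PV^γ = const ⇒ P₂ = 84.1 kPa.
ΔU = nCvΔT = 2.46×20.8×(216−309) = -4750 J.
Q = 0 for an adiabatic process, so W = −ΔU = 4750 J.
Work done on the gas = −W_by = -4750 J.

-4750 J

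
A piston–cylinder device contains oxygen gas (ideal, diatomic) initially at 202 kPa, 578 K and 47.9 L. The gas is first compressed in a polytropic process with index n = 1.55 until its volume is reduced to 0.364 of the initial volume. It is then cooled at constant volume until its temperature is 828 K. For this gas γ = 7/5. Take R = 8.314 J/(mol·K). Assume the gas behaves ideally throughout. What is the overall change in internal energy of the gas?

10500 J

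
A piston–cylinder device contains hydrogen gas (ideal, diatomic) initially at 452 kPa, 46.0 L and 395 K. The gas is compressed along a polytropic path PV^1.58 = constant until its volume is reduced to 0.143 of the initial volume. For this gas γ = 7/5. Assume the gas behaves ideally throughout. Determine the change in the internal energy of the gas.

109000 J

n = P₁V₁/(RT₁) = 452×46.0/(8.314×395) = 6.33 mol.
Polytropic n=1.58: T₂ = T₁(V₁/V₂)^(n−1) = 395×(6.99)^0.58 = 1220 K; P₂ = P₁(V₁/V₂)^n = 9770 kPa.
For an ideal gas ΔU = nCvΔT with Cv = (5/2)R = 20.8 J/(mol·K).
ΔU = 6.33×20.8×(1220−395) = 109000 J.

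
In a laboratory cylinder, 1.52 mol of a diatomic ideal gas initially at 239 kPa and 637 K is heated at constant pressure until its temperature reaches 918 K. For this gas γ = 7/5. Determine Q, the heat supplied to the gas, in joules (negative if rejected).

V₁ = nRT₁/P₁ = 1.52×8.314×637/239 = 33.7 L.
Isobaric: P stays 239 kPa; V/T = const ⇒ T₂ = 918 K, V₂ = 48.5 L.
W = PΔV = 239×(48.5−33.7) kPa·L = 3550 J.
ΔU = nCvΔT = 1.52×20.8×(918−637) = 8880 J.
Q = ΔU + W = nCpΔT = 12400 J.

12400 J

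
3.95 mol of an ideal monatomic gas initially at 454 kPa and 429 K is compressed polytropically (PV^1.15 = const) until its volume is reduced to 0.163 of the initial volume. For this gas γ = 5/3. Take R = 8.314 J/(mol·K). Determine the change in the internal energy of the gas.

V₁ = nRT₁/P₁ = 3.95×8.314×429/454 = 31.0 L.
Polytropic n=1.15: T₂ = T₁(V₁/V₂)^(n−1) = 429×(6.13)^0.15 = 563 K; P₂ = P₁(V₁/V₂)^n = 3660 kPa.
For an ideal gas ΔU = nCvΔT with Cv = (3/2)R = 12.5 J/(mol·K).
ΔU = 3.95×12.5×(563−429) = 6610 J.

6610 J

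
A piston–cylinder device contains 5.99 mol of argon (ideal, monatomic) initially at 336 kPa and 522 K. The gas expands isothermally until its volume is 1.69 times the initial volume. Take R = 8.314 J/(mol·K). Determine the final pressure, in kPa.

V₁ = nRT₁/P₁ = 5.99×8.314×522/336 = 77.4 L.
Isothermal: T stays 522 K; PV = const ⇒ V₂ = 131 L, P₂ = 199 kPa.

199 kPa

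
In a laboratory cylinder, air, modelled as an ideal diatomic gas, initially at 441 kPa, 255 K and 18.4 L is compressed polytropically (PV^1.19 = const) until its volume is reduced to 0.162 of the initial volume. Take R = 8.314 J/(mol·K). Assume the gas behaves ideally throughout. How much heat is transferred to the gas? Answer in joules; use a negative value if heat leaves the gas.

n = P₁V₁/(RT₁) = 441×18.4/(8.314×255) = 3.83 mol.
Polytropic n=1.19: T₂ = T₁(V₁/V₂)^(n−1) = 255×(6.17)^0.19 = 360 K; P₂ = P₁(V₁/V₂)^n = 3850 kPa.
W = (P₁V₁−P₂V₂)/(n−1) = (441×18.4−3850×2.98)/0.19 = -17600 J.
ΔU = nCvΔT = 3.83×20.8×(360−255) = 8380 J.
Q = ΔU + W = -9260 J.

-9260 J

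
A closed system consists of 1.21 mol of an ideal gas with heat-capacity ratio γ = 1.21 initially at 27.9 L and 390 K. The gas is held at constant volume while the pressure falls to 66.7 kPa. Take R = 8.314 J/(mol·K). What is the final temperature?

185 K

P₁ = nRT₁/V₁ = 1.21×8.314×390/27.9 = 141 kPa.
Isochoric: V stays 27.9 L; P/T = const ⇒ T₂ = 185 K, P₂ = 66.7 kPa.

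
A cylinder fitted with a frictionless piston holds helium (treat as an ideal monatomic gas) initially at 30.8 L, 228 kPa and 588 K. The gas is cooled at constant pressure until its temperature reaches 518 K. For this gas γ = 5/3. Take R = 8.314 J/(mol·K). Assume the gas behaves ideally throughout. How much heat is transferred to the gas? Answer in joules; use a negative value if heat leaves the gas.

n = P₁V₁/(RT₁) = 228×30.8/(8.314×588) = 1.44 mol.
Isobaric: P stays 228 kPa; V/T = const ⇒ T₂ = 518 K, V₂ = 27.1 L.
W = PΔV = 228×(27.1−30.8) kPa·L = -836 J.
ΔU = nCvΔT = 1.44×12.5×(518−588) = -1250 J.
Q = ΔU + W = nCpΔT = -2090 J.

-2090 J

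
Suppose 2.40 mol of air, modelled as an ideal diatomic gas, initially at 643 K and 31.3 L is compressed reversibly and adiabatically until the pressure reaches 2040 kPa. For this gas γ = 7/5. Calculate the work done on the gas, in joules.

18700 J

P₁ = nRT₁/V₁ = 2.40×8.314×643/31.3 = 410 kPa.
Adiabatic: T₂/T₁ = (P₂/P₁)^((γ−1)/γ) ⇒ T₂ = 643×(4.98)^0.286 = 1020 K; V₂ = 9.95 L.
ΔU = nCvΔT = 2.40×20.8×(1020−643) = 18700 J.
Q = 0 for an adiabatic process, so W = −ΔU = -18700 J.
Work done on the gas = −W_by = 18700 J.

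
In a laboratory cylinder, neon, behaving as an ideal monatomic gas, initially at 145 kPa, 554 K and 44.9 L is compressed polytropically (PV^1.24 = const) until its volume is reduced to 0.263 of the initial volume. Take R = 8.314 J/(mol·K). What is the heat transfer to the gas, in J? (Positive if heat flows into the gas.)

-6560 J

n = P₁V₁/(RT₁) = 145×44.9/(8.314×554) = 1.41 mol.
Polytropic n=1.24: T₂ = T₁(V₁/V₂)^(n−1) = 554×(3.80)^0.24 = 763 K; P₂ = P₁(V₁/V₂)^n = 760 kPa.
W = (P₁V₁−P₂V₂)/(n−1) = (145×44.9−760×11.8)/0.24 = -10300 J.
ΔU = nCvΔT = 1.41×12.5×(763−554) = 3690 J.
Q = ΔU + W = -6560 J.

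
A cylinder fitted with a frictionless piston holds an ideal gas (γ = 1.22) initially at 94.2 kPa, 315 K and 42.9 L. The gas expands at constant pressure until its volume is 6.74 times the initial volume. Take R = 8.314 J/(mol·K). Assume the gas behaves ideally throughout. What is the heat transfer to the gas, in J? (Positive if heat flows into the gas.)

n = P₁V₁/(RT₁) = 94.2×42.9/(8.314×315) = 1.54 mol.
Isobaric: P stays 94.2 kPa; V/T = const ⇒ T₂ = 2120 K, V₂ = 289 L.
W = PΔV = 94.2×(289−42.9) kPa·L = 23200 J.
ΔU = nCvΔT = 1.54×37.8×(2120−315) = 105000 J.
Q = ΔU + W = nCpΔT = 129000 J.

129000 J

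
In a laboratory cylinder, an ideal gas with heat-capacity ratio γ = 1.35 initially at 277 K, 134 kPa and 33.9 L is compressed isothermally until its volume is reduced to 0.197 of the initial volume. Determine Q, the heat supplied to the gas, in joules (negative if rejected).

n = P₁V₁/(RT₁) = 134×33.9/(8.314×277) = 1.97 mol.
Isothermal: T stays 277 K; PV = const ⇒ V₂ = 6.68 L, P₂ = 680 kPa.
ΔU = 0 (ideal gas, T constant).
W = nRT ln(V₂/V₁) = 1.97×8.314×277×ln(0.197) = -7380 J.
Q = ΔU + W = -7380 J.

-7380 J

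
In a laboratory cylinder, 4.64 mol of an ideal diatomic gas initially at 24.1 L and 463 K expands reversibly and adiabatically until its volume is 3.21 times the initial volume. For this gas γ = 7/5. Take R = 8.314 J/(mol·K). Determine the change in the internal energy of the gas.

P₁ = nRT₁/V₁ = 4.64×8.314×463/24.1 = 741 kPa.
Adiabatic: TV^(γ−1) = const ⇒ T₂ = 463×(0.312)^0.400 = 290 K; PV^γ = const ⇒ P₂ = 145 kPa.
For an ideal gas ΔU = nCvΔT with Cv = (5/2)R = 20.8 J/(mol·K).
ΔU = 4.64×20.8×(290−463) = -16600 J.

-16600 J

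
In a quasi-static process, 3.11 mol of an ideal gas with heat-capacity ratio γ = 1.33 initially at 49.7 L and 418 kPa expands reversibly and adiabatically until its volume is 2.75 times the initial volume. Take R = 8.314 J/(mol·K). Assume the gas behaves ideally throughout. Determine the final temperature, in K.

575 K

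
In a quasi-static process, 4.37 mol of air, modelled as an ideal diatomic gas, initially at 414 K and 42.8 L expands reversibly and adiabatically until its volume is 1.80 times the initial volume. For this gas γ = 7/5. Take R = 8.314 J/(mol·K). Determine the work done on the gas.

P₁ = nRT₁/V₁ = 4.37×8.314×414/42.8 = 351 kPa.
Adiabatic: TV^(γ−1) = const ⇒ T₂ = 414×(0.556)^0.400 = 327 K; PV^γ = const ⇒ P₂ = 154 kPa.
ΔU = nCvΔT = 4.37×20.8×(327−414) = -7880 J.
Q = 0 for an adiabatic process, so W = −ΔU = 7880 J.
Work done on the gas = −W_by = -7880 J.

-7880 J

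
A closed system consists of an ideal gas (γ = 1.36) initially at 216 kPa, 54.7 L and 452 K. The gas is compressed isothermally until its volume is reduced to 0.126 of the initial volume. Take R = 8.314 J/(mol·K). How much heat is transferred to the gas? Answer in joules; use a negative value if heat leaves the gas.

-24500 J

n = P₁V₁/(RT₁) = 216×54.7/(8.314×452) = 3.14 mol.
Isothermal: T stays 452 K; PV = const ⇒ V₂ = 6.89 L, P₂ = 1710 kPa.
ΔU = 0 (ideal gas, T constant).
W = nRT ln(V₂/V₁) = 3.14×8.314×452×ln(0.126) = -24500 J.
Q = ΔU + W = -24500 J.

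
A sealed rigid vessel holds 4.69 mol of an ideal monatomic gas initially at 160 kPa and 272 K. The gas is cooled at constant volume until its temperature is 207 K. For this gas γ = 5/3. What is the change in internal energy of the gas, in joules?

-3800 J

V₁ = nRT₁/P₁ = 4.69×8.314×272/160 = 66.3 L.
Isochoric: V stays 66.3 L; P/T = const ⇒ T₂ = 207 K, P₂ = 122 kPa.
For an ideal gas ΔU = nCvΔT with Cv = (3/2)R = 12.5 J/(mol·K).
ΔU = 4.69×12.5×(207−272) = -3800 J.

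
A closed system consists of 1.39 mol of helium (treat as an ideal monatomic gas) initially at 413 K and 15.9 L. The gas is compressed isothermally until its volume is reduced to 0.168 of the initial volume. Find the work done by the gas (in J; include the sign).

-8510 J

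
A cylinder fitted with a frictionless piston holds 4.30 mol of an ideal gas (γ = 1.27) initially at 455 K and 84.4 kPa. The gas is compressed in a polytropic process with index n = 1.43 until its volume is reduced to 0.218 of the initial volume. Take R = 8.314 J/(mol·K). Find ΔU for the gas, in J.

55700 J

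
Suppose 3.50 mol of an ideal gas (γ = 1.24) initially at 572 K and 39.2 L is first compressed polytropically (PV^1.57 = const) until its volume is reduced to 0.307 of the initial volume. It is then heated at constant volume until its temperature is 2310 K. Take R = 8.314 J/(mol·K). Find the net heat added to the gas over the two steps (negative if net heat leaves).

P₁ = nRT₁/V₁ = 3.50×8.314×572/39.2 = 425 kPa.
Step 1 — Polytropic n=1.57: T₂ = T₁(V₁/V₂)^(n−1) = 572×(3.26)^0.57 = 1120 K; P₂ = P₁(V₁/V₂)^n = 2710 kPa.
W = (P₁V₁−P₂V₂)/(n−1) = (425×39.2−2710×12.0)/0.57 = -28000 J.
ΔU = nCvΔT = 3.50×34.6×(1120−572) = 66600 J.
Q = ΔU + W = 38600 J.
State after step 1: P = 2710 kPa, V = 12.0 L, T = 1120 K.
Step 2 — Isochoric: V stays 12.0 L; P/T = const ⇒ T₂ = 2310 K, P₂ = 5590 kPa.
W = 0 (no volume change).
ΔU = nCvΔT = 3.50×34.6×(2310−1120) = 144000 J.
Q = ΔU = 144000 J.
Net over both steps: W = -28000 J, Q = 183000 J, ΔU = 211000 J.

183000 J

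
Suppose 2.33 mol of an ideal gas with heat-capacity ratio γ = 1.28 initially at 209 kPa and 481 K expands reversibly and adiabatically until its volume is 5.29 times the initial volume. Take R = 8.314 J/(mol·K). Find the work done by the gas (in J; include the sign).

12400 J

V₁ = nRT₁/P₁ = 2.33×8.314×481/209 = 44.6 L.
Adiabatic: TV^(γ−1) = const ⇒ T₂ = 481×(0.189)^0.280 = 302 K; PV^γ = const ⇒ P₂ = 24.8 kPa.
ΔU = nCvΔT = 2.33×29.7×(302−481) = -12400 J.
Q = 0 for an adiabatic process, so W = −ΔU = 12400 J.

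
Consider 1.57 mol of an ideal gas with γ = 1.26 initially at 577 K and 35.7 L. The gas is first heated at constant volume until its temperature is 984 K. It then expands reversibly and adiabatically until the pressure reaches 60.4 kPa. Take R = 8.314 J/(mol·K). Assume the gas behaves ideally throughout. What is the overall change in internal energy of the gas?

P₁ = nRT₁/V₁ = 1.57×8.314×577/35.7 = 211 kPa.
Step 1 — Isochoric: V stays 35.7 L; P/T = const ⇒ T₂ = 984 K, P₂ = 360 kPa.
W = 0 (no volume change).
ΔU = nCvΔT = 1.57×32.0×(984−577) = 20400 J.
Q = ΔU = 20400 J.
State after step 1: P = 360 kPa, V = 35.7 L, T = 984 K.
Step 2 — Adiabatic: T₂/T₁ = (P₂/P₁)^((γ−1)/γ) ⇒ T₂ = 984×(0.168)^0.206 = 681 K; V₂ = 147 L.
ΔU = nCvΔT = 1.57×32.0×(681−984) = -15200 J.
Q = 0 for an adiabatic process, so W = −ΔU = 15200 J.
Net over both steps: W = 15200 J, Q = 20400 J, ΔU = 5220 J.

5220 J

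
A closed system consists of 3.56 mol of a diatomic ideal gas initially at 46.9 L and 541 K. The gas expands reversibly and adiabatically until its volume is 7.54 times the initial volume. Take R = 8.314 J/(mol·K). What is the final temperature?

P₁ = nRT₁/V₁ = 3.56×8.314×541/46.9 = 341 kPa.
Adiabatic: TV^(γ−1) = const ⇒ T₂ = 541×(0.133)^0.400 = 241 K; PV^γ = const ⇒ P₂ = 20.2 kPa.

241 K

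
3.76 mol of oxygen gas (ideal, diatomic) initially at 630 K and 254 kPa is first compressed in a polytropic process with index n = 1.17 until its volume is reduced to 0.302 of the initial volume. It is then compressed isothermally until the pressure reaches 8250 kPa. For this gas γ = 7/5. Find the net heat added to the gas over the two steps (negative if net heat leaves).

-65200 J

V₁ = nRT₁/P₁ = 3.76×8.314×630/254 = 77.5 L.
Step 1 — Polytropic n=1.17: T₂ = T₁(V₁/V₂)^(n−1) = 630×(3.31)^0.17 = 772 K; P₂ = P₁(V₁/V₂)^n = 1030 kPa.
W = (P₁V₁−P₂V₂)/(n−1) = (254×77.5−1030×23.4)/0.17 = -26200 J.
ΔU = nCvΔT = 3.76×20.8×(772−630) = 11100 J.
Q = ΔU + W = -15000 J.
State after step 1: P = 1030 kPa, V = 23.4 L, T = 772 K.
Step 2 — Isothermal: T stays 772 K; PV = const ⇒ V₂ = 2.93 L, P₂ = 8250 kPa.
ΔU = 0 (ideal gas, T constant).
W = nRT ln(V₂/V₁) = 3.76×8.314×772×ln(0.125) = -50200 J.
Q = ΔU + W = -50200 J.
Net over both steps: W = -76400 J, Q = -65200 J, ΔU = 11100 J.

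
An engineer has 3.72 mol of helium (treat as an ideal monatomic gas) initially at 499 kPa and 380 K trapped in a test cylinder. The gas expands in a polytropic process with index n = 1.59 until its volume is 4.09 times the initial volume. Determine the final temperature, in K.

V₁ = nRT₁/P₁ = 3.72×8.314×380/499 = 23.6 L.
Polytropic n=1.59: T₂ = T₁(V₁/V₂)^(n−1) = 380×(0.244)^0.59 = 166 K; P₂ = P₁(V₁/V₂)^n = 53.1 kPa.

166 K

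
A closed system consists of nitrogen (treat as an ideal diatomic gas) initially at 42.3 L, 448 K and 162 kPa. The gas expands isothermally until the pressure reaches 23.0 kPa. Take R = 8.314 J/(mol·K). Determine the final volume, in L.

Isothermal: T stays 448 K; PV = const ⇒ V₂ = 298 L, P₂ = 23.0 kPa.

298 L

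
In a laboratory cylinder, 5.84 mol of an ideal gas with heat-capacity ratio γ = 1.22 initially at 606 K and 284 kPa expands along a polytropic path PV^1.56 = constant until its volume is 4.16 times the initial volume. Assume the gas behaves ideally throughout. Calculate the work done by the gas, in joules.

28900 J

V₁ = nRT₁/P₁ = 5.84×8.314×606/284 = 104 L.
Polytropic n=1.56: T₂ = T₁(V₁/V₂)^(n−1) = 606×(0.240)^0.56 = 273 K; P₂ = P₁(V₁/V₂)^n = 30.7 kPa.
W = (P₁V₁−P₂V₂)/(n−1) = (284×104−30.7×431)/0.56 = 28900 J.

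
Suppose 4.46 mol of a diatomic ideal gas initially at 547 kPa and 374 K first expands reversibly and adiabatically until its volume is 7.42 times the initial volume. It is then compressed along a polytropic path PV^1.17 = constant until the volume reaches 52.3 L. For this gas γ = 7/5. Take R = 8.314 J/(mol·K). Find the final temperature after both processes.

V₁ = nRT₁/P₁ = 4.46×8.314×374/547 = 25.4 L.
Step 1 — Adiabatic: TV^(γ−1) = const ⇒ T₂ = 374×(0.135)^0.400 = 168 K; PV^γ = const ⇒ P₂ = 33.1 kPa.
ΔU = nCvΔT = 4.46×20.8×(168−374) = -19100 J.
Q = 0 for an adiabatic process, so W = −ΔU = 19100 J.
State after step 1: P = 33.1 kPa, V = 188 L, T = 168 K.
Step 2 — Polytropic n=1.17: T₂ = T₁(V₁/V₂)^(n−1) = 168×(3.60)^0.17 = 209 K; P₂ = P₁(V₁/V₂)^n = 148 kPa.
W = (P₁V₁−P₂V₂)/(n−1) = (33.1×188−148×52.3)/0.17 = -8900 J.
ΔU = nCvΔT = 4.46×20.8×(209−168) = 3780 J.
Q = ΔU + W = -5120 J.
Net over both steps: W = 10200 J, Q = -5120 J, ΔU = -15300 J.

209 K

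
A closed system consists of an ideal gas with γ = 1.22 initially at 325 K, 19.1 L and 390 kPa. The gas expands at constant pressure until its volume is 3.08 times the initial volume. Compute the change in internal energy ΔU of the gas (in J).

n = P₁V₁/(RT₁) = 390×19.1/(8.314×325) = 2.76 mol.
Isobaric: P stays 390 kPa; V/T = const ⇒ T₂ = 1000 K, V₂ = 58.8 L.
For an ideal gas ΔU = nCvΔT with Cv = R/(γ−1) = 37.8 J/(mol·K).
ΔU = 2.76×37.8×(1000−325) = 70400 J.

70400 J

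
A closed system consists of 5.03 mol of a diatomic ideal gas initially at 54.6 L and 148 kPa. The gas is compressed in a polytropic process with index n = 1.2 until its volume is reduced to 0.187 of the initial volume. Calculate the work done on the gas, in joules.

T₁ = P₁V₁/(nR) = 148×54.6/(5.03×8.314) = 193 K.
Polytropic n=1.2: T₂ = T₁(V₁/V₂)^(n−1) = 193×(5.35)^0.20 = 270 K; P₂ = P₁(V₁/V₂)^n = 1110 kPa.
W = (P₁V₁−P₂V₂)/(n−1) = (148×54.6−1110×10.2)/0.20 = -16100 J.
Work done on the gas = −W_by = 16100 J.

16100 J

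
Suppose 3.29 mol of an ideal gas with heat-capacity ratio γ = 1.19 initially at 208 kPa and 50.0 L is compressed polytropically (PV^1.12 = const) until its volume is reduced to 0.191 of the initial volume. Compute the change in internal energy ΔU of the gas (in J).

T₁ = P₁V₁/(nR) = 208×50.0/(3.29×8.314) = 380 K.
Polytropic n=1.12: T₂ = T₁(V₁/V₂)^(n−1) = 380×(5.24)^0.12 = 464 K; P₂ = P₁(V₁/V₂)^n = 1330 kPa.
For an ideal gas ΔU = nCvΔT with Cv = R/(γ−1) = 43.8 J/(mol·K).
ΔU = 3.29×43.8×(464−380) = 12000 J.

12000 J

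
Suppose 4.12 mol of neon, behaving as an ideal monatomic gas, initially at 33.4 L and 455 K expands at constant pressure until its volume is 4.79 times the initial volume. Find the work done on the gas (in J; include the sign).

P₁ = nRT₁/V₁ = 4.12×8.314×455/33.4 = 467 kPa.
Isobaric: P stays 467 kPa; V/T = const ⇒ T₂ = 2180 K, V₂ = 160 L.
W = PΔV = 467×(160−33.4) kPa·L = 59100 J.
Work done on the gas = −W_by = -59100 J.

-59100 J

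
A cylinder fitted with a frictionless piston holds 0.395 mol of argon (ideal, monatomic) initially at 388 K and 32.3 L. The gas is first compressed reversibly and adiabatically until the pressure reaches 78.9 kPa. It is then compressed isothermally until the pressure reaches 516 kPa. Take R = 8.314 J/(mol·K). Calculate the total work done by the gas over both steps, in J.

-3770 J

P₁ = nRT₁/V₁ = 0.395×8.314×388/32.3 = 39.4 kPa.
Step 1 — Adiabatic: T₂/T₁ = (P₂/P₁)^((γ−1)/γ) ⇒ T₂ = 388×(2.00)^0.400 = 512 K; V₂ = 21.3 L.
ΔU = nCvΔT = 0.395×12.5×(512−388) = 611 J.
Q = 0 for an adiabatic process, so W = −ΔU = -611 J.
State after step 1: P = 78.9 kPa, V = 21.3 L, T = 512 K.
Step 2 — Isothermal: T stays 512 K; PV = const ⇒ V₂ = 3.26 L, P₂ = 516 kPa.
ΔU = 0 (ideal gas, T constant).
W = nRT ln(V₂/V₁) = 0.395×8.314×512×ln(0.153) = -3160 J.
Q = ΔU + W = -3160 J.
Net over both steps: W = -3770 J, Q = -3160 J, ΔU = 611 J.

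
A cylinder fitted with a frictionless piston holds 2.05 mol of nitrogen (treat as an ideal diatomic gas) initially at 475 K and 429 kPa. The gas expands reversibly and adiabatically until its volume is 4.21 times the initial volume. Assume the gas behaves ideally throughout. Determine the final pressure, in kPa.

V₁ = nRT₁/P₁ = 2.05×8.314×475/429 = 18.9 L.
Adiabatic: TV^(γ−1) = const ⇒ T₂ = 475×(0.238)^0.400 = 267 K; PV^γ = const ⇒ P₂ = 57.3 kPa.

57.3 kPa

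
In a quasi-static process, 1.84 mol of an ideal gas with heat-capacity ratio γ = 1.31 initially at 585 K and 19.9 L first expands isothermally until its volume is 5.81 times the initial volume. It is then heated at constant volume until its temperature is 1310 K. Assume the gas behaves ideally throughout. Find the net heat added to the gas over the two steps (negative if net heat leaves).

51500 J

P₁ = nRT₁/V₁ = 1.84×8.314×585/19.9 = 450 kPa.
Step 1 — Isothermal: T stays 585 K; PV = const ⇒ V₂ = 116 L, P₂ = 77.4 kPa.
ΔU = 0 (ideal gas, T constant).
W = nRT ln(V₂/V₁) = 1.84×8.314×585×ln(5.81) = 15700 J.
Q = ΔU + W = 15700 J.
State after step 1: P = 77.4 kPa, V = 116 L, T = 585 K.
Step 2 — Isochoric: V stays 116 L; P/T = const ⇒ T₂ = 1310 K, P₂ = 173 kPa.
W = 0 (no volume change).
ΔU = nCvΔT = 1.84×26.8×(1310−585) = 35800 J.
Q = ΔU = 35800 J.
Net over both steps: W = 15700 J, Q = 51500 J, ΔU = 35800 J.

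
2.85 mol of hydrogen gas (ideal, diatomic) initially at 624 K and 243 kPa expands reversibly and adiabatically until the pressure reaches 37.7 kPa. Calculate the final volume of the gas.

230 L

V₁ = nRT₁/P₁ = 2.85×8.314×624/243 = 60.8 L.
Adiabatic: T₂/T₁ = (P₂/P₁)^((γ−1)/γ) ⇒ T₂ = 624×(0.155)^0.286 = 366 K; V₂ = 230 L.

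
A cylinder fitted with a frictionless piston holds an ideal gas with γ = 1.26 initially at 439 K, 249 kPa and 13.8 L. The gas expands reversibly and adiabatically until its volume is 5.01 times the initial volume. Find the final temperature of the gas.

Adiabatic: TV^(γ−1) = const ⇒ T₂ = 439×(0.200)^0.260 = 289 K; PV^γ = const ⇒ P₂ = 32.7 kPa.

289 K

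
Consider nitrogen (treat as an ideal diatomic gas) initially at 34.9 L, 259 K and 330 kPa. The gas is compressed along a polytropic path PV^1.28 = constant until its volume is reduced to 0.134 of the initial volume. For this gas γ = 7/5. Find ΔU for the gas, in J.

n = P₁V₁/(RT₁) = 330×34.9/(8.314×259) = 5.35 mol.
Polytropic n=1.28: T₂ = T₁(V₁/V₂)^(n−1) = 259×(7.46)^0.28 = 455 K; P₂ = P₁(V₁/V₂)^n = 4320 kPa.
For an ideal gas ΔU = nCvΔT with Cv = (5/2)R = 20.8 J/(mol·K).
ΔU = 5.35×20.8×(455−259) = 21800 J.

21800 J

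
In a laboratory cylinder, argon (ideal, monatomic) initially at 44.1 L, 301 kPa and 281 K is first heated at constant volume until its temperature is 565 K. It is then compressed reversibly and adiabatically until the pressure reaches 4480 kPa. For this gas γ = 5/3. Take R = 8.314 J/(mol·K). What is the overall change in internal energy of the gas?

n = P₁V₁/(RT₁) = 301×44.1/(8.314×281) = 5.68 mol.
Step 1 — Isochoric: V stays 44.1 L; P/T = const ⇒ T₂ = 565 K, P₂ = 605 kPa.
W = 0 (no volume change).
ΔU = nCvΔT = 5.68×12.5×(565−281) = 20100 J.
Q = ΔU = 20100 J.
State after step 1: P = 605 kPa, V = 44.1 L, T = 565 K.
Step 2 — Adiabatic: T₂/T₁ = (P₂/P₁)^((γ−1)/γ) ⇒ T₂ = 565×(7.40)^0.400 = 1260 K; V₂ = 13.3 L.
ΔU = nCvΔT = 5.68×12.5×(1260−565) = 49100 J.
Q = 0 for an adiabatic process, so W = −ΔU = -49100 J.
Net over both steps: W = -49100 J, Q = 20100 J, ΔU = 69300 J.

69300 J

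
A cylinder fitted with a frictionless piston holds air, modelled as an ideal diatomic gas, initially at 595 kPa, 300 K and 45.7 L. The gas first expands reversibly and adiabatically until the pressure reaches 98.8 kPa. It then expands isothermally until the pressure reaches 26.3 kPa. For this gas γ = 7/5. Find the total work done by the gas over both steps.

48800 J

n = P₁V₁/(RT₁) = 595×45.7/(8.314×300) = 10.9 mol.
Step 1 — Adiabatic: T₂/T₁ = (P₂/P₁)^((γ−1)/γ) ⇒ T₂ = 300×(0.166)^0.286 = 180 K; V₂ = 165 L.
ΔU = nCvΔT = 10.9×20.8×(180−300) = -27300 J.
Q = 0 for an adiabatic process, so W = −ΔU = 27300 J.
State after step 1: P = 98.8 kPa, V = 165 L, T = 180 K.
Step 2 — Isothermal: T stays 180 K; PV = const ⇒ V₂ = 619 L, P₂ = 26.3 kPa.
ΔU = 0 (ideal gas, T constant).
W = nRT ln(V₂/V₁) = 10.9×8.314×180×ln(3.76) = 21500 J.
Q = ΔU + W = 21500 J.
Net over both steps: W = 48800 J, Q = 21500 J, ΔU = -27300 J.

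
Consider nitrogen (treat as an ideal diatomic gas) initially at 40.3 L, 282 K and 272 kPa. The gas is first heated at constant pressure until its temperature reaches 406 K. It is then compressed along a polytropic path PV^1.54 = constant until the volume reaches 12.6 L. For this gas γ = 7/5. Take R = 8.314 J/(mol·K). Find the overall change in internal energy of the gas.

n = P₁V₁/(RT₁) = 272×40.3/(8.314×282) = 4.68 mol.
Step 1 — Isobaric: P stays 272 kPa; V/T = const ⇒ T₂ = 406 K, V₂ = 58.0 L.
W = PΔV = 272×(58.0−40.3) kPa·L = 4820 J.
ΔU = nCvΔT = 4.68×20.8×(406−282) = 12000 J.
Q = ΔU + W = nCpΔT = 16900 J.
State after step 1: P = 272 kPa, V = 58.0 L, T = 406 K.
Step 2 — Polytropic n=1.54: T₂ = T₁(V₁/V₂)^(n−1) = 406×(4.60)^0.54 = 926 K; P₂ = P₁(V₁/V₂)^n = 2860 kPa.
W = (P₁V₁−P₂V₂)/(n−1) = (272×58.0−2860×12.6)/0.54 = -37400 J.
ΔU = nCvΔT = 4.68×20.8×(926−406) = 50500 J.
Q = ΔU + W = 13100 J.
Net over both steps: W = -32600 J, Q = 30000 J, ΔU = 62600 J.

62600 J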